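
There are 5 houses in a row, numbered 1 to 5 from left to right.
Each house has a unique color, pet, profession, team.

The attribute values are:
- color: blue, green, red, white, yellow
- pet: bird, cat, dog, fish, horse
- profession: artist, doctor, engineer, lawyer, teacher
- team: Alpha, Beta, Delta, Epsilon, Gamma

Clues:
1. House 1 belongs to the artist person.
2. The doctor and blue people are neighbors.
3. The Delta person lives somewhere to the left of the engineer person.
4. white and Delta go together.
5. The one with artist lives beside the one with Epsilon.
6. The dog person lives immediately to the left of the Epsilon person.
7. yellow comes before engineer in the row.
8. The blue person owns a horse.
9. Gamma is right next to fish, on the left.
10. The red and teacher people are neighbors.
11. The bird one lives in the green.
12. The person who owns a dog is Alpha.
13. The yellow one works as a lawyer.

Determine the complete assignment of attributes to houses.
Solution:

House | Color | Pet | Profession | Team
---------------------------------------
  1   | red | dog | artist | Alpha
  2   | green | bird | teacher | Epsilon
  3   | yellow | cat | lawyer | Gamma
  4   | white | fish | doctor | Delta
  5   | blue | horse | engineer | Beta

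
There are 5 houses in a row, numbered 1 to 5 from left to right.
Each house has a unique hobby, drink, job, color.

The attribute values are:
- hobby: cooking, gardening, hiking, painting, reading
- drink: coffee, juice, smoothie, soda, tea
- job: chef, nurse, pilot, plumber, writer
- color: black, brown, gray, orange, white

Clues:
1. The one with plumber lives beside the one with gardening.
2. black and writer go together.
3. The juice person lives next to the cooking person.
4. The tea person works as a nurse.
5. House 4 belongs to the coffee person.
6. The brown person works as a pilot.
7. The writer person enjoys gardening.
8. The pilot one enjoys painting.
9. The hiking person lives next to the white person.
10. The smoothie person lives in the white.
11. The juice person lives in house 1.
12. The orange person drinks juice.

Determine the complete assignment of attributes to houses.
Solution:

House | Hobby | Drink | Job | Color
-----------------------------------
  1   | hiking | juice | chef | orange
  2   | cooking | smoothie | plumber | white
  3   | gardening | soda | writer | black
  4   | painting | coffee | pilot | brown
  5   | reading | tea | nurse | gray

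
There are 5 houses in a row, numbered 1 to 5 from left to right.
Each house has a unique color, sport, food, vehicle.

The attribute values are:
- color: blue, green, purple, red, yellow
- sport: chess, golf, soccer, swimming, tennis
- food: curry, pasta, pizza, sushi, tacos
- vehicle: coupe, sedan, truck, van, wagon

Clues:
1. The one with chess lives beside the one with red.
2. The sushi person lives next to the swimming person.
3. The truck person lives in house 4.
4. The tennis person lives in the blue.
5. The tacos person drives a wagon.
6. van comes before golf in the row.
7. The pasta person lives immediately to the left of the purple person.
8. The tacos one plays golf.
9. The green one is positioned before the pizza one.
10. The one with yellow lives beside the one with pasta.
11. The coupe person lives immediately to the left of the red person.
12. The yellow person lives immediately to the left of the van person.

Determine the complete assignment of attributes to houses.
Solution:

House | Color | Sport | Food | Vehicle
--------------------------------------
  1   | yellow | chess | sushi | coupe
  2   | red | swimming | pasta | van
  3   | purple | golf | tacos | wagon
  4   | green | soccer | curry | truck
  5   | blue | tennis | pizza | sedan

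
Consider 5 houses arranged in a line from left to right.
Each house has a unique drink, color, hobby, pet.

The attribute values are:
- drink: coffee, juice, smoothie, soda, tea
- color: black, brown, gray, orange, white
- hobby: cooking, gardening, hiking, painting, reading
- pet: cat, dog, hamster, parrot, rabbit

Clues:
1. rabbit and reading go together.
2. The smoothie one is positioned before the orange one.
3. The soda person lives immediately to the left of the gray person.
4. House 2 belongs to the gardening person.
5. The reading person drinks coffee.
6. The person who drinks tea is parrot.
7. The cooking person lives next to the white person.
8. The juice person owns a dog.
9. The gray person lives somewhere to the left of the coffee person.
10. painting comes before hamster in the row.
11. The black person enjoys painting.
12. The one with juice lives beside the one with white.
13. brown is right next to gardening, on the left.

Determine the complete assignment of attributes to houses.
Solution:

House | Drink | Color | Hobby | Pet
-----------------------------------
  1   | juice | brown | cooking | dog
  2   | tea | white | gardening | parrot
  3   | soda | black | painting | cat
  4   | smoothie | gray | hiking | hamster
  5   | coffee | orange | reading | rabbit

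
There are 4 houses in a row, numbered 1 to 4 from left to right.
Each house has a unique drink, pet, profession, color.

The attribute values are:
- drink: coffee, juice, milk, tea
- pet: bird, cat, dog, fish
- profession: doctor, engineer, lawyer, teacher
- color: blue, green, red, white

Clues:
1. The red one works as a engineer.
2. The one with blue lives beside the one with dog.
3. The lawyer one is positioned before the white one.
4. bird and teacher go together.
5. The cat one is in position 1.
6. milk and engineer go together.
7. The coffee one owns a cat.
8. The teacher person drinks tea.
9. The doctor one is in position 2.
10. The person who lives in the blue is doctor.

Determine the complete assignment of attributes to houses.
Solution:

House | Drink | Pet | Profession | Color
----------------------------------------
  1   | coffee | cat | lawyer | green
  2   | juice | fish | doctor | blue
  3   | milk | dog | engineer | red
  4   | tea | bird | teacher | white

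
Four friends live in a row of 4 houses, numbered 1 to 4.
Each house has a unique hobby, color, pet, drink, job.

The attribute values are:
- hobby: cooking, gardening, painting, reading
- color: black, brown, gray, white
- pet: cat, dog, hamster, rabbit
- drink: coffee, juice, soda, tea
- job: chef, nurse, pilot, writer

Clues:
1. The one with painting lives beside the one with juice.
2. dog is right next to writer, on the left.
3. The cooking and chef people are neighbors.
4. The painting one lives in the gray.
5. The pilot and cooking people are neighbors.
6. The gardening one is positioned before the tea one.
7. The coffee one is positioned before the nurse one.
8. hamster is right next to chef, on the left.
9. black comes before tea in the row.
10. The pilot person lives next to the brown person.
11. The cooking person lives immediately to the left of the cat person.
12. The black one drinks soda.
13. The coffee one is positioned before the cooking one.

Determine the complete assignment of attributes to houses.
Solution:

House | Hobby | Color | Pet | Drink | Job
-----------------------------------------
  1   | painting | gray | dog | coffee | pilot
  2   | cooking | brown | hamster | juice | writer
  3   | gardening | black | cat | soda | chef
  4   | reading | white | rabbit | tea | nurse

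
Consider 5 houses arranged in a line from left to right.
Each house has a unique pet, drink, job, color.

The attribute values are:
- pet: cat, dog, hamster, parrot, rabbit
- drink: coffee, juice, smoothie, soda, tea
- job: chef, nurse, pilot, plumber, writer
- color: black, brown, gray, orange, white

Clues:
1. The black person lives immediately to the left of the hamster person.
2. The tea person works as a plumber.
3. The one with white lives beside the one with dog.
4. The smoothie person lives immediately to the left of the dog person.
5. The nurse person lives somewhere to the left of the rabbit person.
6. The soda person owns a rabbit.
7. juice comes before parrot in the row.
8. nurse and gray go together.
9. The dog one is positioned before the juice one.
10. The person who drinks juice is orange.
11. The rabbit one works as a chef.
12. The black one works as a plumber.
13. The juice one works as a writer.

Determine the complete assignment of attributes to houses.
Solution:

House | Pet | Drink | Job | Color
---------------------------------
  1   | cat | smoothie | pilot | white
  2   | dog | tea | plumber | black
  3   | hamster | juice | writer | orange
  4   | parrot | coffee | nurse | gray
  5   | rabbit | soda | chef | brown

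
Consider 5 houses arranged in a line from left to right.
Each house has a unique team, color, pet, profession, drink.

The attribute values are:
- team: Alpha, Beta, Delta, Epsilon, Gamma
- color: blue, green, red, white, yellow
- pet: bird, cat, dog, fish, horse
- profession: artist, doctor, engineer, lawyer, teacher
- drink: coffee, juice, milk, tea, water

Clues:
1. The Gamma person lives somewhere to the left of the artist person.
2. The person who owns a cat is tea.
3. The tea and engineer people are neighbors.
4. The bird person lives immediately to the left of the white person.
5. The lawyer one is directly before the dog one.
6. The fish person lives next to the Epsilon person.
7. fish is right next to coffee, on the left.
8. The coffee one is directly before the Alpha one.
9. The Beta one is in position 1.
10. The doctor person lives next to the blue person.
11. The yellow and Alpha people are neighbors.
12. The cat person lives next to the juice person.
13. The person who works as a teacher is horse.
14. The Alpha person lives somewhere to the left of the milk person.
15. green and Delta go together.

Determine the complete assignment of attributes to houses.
Solution:

House | Team | Color | Pet | Profession | Drink
-----------------------------------------------
  1   | Beta | red | cat | doctor | tea
  2   | Gamma | blue | fish | engineer | juice
  3   | Epsilon | yellow | bird | lawyer | coffee
  4   | Alpha | white | dog | artist | water
  5   | Delta | green | horse | teacher | milk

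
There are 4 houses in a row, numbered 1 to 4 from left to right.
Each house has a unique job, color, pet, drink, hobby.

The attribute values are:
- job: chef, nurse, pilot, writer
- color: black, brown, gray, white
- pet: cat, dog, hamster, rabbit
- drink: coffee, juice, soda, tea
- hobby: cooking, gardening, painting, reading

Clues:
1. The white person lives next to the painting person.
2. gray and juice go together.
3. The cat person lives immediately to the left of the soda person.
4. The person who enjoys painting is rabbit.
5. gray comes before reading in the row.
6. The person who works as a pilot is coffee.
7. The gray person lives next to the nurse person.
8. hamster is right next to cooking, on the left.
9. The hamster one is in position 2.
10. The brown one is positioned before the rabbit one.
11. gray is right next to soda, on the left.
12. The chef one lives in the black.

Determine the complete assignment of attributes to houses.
Solution:

House | Job | Color | Pet | Drink | Hobby
-----------------------------------------
  1   | writer | gray | cat | juice | gardening
  2   | nurse | brown | hamster | soda | reading
  3   | pilot | white | dog | coffee | cooking
  4   | chef | black | rabbit | tea | painting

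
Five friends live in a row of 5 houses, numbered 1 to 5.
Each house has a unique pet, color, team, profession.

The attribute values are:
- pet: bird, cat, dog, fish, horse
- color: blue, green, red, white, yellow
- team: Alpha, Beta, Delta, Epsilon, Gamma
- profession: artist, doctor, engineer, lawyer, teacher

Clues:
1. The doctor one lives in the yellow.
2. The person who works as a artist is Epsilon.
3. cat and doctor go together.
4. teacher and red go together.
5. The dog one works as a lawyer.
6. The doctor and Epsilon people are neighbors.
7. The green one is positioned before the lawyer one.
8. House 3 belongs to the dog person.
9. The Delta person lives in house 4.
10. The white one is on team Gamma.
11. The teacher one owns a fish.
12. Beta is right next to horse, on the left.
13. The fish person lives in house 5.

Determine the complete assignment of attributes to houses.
Solution:

House | Pet | Color | Team | Profession
---------------------------------------
  1   | cat | yellow | Beta | doctor
  2   | horse | green | Epsilon | artist
  3   | dog | white | Gamma | lawyer
  4   | bird | blue | Delta | engineer
  5   | fish | red | Alpha | teacher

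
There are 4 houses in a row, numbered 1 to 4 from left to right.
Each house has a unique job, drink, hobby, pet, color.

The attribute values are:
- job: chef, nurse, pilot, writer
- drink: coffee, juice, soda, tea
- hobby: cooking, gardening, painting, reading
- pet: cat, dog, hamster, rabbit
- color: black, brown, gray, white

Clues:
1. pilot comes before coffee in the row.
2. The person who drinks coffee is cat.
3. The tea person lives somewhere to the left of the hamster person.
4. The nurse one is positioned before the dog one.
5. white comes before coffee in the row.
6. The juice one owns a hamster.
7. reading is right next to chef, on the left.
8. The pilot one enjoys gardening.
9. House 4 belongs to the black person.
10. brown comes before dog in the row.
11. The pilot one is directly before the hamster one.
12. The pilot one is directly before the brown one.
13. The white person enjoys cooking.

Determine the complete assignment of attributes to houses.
Solution:

House | Job | Drink | Hobby | Pet | Color
-----------------------------------------
  1   | pilot | tea | gardening | rabbit | gray
  2   | nurse | juice | reading | hamster | brown
  3   | chef | soda | cooking | dog | white
  4   | writer | coffee | painting | cat | black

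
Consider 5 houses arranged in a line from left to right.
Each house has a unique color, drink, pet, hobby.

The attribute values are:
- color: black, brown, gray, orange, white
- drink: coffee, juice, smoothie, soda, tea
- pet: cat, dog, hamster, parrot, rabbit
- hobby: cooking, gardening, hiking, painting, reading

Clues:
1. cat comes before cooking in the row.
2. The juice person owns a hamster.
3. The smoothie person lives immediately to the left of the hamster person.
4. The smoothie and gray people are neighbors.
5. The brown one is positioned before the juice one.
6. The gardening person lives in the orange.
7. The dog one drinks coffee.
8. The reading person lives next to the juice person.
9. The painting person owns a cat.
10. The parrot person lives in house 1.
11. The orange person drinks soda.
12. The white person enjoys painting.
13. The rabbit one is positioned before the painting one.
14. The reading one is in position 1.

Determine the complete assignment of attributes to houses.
Solution:

House | Color | Drink | Pet | Hobby
-----------------------------------
  1   | brown | smoothie | parrot | reading
  2   | gray | juice | hamster | hiking
  3   | orange | soda | rabbit | gardening
  4   | white | tea | cat | painting
  5   | black | coffee | dog | cooking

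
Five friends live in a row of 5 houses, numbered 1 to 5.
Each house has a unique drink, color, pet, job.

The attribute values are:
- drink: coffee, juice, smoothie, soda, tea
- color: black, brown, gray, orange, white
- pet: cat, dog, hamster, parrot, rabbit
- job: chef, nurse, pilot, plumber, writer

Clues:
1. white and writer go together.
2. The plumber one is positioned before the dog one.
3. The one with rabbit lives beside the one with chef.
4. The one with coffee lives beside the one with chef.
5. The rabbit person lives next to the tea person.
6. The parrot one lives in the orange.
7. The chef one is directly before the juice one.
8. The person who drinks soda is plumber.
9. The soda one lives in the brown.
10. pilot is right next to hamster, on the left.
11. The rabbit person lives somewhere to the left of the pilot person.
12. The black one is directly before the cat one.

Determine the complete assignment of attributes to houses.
Solution:

House | Drink | Color | Pet | Job
---------------------------------
  1   | coffee | black | rabbit | nurse
  2   | tea | gray | cat | chef
  3   | juice | orange | parrot | pilot
  4   | soda | brown | hamster | plumber
  5   | smoothie | white | dog | writer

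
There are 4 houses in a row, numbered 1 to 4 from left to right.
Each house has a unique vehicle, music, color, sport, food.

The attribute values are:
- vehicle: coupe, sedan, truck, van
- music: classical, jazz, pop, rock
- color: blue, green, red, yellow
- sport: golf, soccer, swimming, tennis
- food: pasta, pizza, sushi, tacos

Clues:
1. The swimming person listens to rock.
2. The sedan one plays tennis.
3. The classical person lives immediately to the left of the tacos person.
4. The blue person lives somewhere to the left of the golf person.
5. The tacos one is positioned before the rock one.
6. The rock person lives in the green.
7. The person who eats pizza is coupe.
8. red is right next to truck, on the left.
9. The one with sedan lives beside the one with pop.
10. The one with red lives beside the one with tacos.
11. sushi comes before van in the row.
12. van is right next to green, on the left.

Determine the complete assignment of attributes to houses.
Solution:

House | Vehicle | Music | Color | Sport | Food
----------------------------------------------
  1   | sedan | classical | red | tennis | sushi
  2   | truck | pop | blue | soccer | tacos
  3   | van | jazz | yellow | golf | pasta
  4   | coupe | rock | green | swimming | pizza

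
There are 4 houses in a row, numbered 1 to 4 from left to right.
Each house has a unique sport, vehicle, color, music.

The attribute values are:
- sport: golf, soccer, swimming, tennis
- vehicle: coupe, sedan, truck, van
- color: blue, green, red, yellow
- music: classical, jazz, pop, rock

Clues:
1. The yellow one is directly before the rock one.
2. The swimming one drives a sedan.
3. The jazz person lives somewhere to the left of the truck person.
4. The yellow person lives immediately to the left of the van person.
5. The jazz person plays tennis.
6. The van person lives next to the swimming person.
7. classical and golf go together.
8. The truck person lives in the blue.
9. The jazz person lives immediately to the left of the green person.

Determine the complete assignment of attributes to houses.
Solution:

House | Sport | Vehicle | Color | Music
---------------------------------------
  1   | tennis | coupe | yellow | jazz
  2   | soccer | van | green | rock
  3   | swimming | sedan | red | pop
  4   | golf | truck | blue | classical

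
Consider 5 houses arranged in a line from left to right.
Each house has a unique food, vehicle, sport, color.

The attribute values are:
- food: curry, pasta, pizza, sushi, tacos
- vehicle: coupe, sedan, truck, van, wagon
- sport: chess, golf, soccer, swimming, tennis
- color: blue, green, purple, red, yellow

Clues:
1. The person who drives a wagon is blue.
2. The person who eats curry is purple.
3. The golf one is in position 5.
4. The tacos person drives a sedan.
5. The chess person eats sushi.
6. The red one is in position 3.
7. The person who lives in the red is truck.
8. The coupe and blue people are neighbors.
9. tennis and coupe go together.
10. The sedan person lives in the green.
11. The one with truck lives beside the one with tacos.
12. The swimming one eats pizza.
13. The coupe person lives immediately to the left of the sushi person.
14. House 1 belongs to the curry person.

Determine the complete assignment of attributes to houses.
Solution:

House | Food | Vehicle | Sport | Color
--------------------------------------
  1   | curry | coupe | tennis | purple
  2   | sushi | wagon | chess | blue
  3   | pizza | truck | swimming | red
  4   | tacos | sedan | soccer | green
  5   | pasta | van | golf | yellow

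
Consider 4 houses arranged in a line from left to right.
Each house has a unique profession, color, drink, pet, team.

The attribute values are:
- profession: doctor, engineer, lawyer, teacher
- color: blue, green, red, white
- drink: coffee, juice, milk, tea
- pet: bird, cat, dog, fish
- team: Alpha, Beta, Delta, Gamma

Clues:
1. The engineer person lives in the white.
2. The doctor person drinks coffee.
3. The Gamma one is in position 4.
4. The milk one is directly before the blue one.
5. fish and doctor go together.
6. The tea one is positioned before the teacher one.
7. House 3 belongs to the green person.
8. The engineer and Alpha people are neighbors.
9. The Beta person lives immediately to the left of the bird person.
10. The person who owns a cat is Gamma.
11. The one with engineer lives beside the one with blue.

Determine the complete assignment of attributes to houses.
Solution:

House | Profession | Color | Drink | Pet | Team
-----------------------------------------------
  1   | engineer | white | milk | dog | Beta
  2   | lawyer | blue | tea | bird | Alpha
  3   | doctor | green | coffee | fish | Delta
  4   | teacher | red | juice | cat | Gamma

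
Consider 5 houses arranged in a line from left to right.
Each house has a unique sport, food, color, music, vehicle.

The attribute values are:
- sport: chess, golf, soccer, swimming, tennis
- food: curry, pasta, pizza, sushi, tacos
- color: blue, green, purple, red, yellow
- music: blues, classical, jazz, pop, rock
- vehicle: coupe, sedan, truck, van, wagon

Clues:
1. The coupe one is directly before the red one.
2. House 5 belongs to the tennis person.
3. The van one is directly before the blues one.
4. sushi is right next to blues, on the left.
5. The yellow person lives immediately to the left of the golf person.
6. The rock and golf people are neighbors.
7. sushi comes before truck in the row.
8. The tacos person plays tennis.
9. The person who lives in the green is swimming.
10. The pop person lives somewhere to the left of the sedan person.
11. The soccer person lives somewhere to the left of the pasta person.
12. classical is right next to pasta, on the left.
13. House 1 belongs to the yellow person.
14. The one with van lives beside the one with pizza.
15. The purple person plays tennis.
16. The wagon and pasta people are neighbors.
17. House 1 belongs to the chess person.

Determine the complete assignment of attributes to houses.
Solution:

House | Sport | Food | Color | Music | Vehicle
----------------------------------------------
  1   | chess | sushi | yellow | rock | van
  2   | golf | pizza | blue | blues | coupe
  3   | soccer | curry | red | classical | wagon
  4   | swimming | pasta | green | pop | truck
  5   | tennis | tacos | purple | jazz | sedan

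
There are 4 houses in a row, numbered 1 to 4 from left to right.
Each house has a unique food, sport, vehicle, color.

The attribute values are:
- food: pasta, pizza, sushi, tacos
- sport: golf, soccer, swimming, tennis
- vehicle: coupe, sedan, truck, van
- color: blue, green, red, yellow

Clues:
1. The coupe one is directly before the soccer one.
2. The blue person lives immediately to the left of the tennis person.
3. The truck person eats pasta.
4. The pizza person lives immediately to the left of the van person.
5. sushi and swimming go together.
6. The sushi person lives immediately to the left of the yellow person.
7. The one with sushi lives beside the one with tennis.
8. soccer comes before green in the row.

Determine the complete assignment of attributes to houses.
Solution:

House | Food | Sport | Vehicle | Color
--------------------------------------
  1   | sushi | swimming | sedan | blue
  2   | pizza | tennis | coupe | yellow
  3   | tacos | soccer | van | red
  4   | pasta | golf | truck | green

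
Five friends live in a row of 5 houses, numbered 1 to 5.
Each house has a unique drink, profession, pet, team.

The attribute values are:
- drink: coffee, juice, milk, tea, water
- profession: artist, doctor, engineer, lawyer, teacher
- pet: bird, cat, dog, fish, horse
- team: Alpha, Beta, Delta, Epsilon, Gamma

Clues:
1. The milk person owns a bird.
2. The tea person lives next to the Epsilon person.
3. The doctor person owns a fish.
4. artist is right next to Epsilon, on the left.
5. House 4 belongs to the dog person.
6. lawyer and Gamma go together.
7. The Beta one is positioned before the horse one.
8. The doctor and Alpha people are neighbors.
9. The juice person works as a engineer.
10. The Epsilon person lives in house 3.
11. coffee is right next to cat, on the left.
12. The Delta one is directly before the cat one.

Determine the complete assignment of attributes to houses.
Solution:

House | Drink | Profession | Pet | Team
---------------------------------------
  1   | coffee | doctor | fish | Delta
  2   | tea | artist | cat | Alpha
  3   | milk | teacher | bird | Epsilon
  4   | juice | engineer | dog | Beta
  5   | water | lawyer | horse | Gamma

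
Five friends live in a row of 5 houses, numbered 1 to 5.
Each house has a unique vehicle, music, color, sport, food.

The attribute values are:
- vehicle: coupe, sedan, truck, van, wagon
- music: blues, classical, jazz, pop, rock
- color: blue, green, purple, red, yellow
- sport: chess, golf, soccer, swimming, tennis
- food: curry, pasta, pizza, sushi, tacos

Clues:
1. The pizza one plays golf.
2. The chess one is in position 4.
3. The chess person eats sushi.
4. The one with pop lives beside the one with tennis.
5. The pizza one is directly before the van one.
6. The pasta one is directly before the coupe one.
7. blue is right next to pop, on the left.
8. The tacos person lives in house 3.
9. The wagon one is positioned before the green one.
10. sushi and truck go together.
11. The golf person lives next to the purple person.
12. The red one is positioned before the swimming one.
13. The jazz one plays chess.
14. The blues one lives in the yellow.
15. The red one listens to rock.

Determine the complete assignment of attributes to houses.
Solution:

House | Vehicle | Music | Color | Sport | Food
----------------------------------------------
  1   | wagon | classical | blue | golf | pizza
  2   | van | pop | purple | soccer | pasta
  3   | coupe | rock | red | tennis | tacos
  4   | truck | jazz | green | chess | sushi
  5   | sedan | blues | yellow | swimming | curry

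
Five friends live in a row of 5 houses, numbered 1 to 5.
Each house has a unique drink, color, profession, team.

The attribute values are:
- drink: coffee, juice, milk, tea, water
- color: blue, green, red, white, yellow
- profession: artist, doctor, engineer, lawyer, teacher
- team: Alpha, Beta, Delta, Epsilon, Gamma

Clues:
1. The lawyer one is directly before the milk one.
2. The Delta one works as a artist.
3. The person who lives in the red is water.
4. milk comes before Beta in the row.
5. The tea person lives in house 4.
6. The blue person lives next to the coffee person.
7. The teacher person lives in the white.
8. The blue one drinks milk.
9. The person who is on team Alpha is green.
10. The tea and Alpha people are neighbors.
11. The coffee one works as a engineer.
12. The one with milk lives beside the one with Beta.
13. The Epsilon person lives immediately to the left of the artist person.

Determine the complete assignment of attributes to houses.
Solution:

House | Drink | Color | Profession | Team
-----------------------------------------
  1   | water | red | lawyer | Epsilon
  2   | milk | blue | artist | Delta
  3   | coffee | yellow | engineer | Beta
  4   | tea | white | teacher | Gamma
  5   | juice | green | doctor | Alpha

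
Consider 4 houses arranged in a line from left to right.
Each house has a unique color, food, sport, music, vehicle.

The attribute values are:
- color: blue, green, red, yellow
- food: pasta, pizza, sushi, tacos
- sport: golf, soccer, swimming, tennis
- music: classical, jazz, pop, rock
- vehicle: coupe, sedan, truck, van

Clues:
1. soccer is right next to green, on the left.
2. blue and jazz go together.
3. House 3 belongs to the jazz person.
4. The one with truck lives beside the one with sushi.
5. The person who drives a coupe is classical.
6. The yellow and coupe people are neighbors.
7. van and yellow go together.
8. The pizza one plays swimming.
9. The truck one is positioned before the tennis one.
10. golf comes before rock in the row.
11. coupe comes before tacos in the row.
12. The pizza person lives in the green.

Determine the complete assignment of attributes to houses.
Solution:

House | Color | Food | Sport | Music | Vehicle
----------------------------------------------
  1   | yellow | pasta | soccer | pop | van
  2   | green | pizza | swimming | classical | coupe
  3   | blue | tacos | golf | jazz | truck
  4   | red | sushi | tennis | rock | sedan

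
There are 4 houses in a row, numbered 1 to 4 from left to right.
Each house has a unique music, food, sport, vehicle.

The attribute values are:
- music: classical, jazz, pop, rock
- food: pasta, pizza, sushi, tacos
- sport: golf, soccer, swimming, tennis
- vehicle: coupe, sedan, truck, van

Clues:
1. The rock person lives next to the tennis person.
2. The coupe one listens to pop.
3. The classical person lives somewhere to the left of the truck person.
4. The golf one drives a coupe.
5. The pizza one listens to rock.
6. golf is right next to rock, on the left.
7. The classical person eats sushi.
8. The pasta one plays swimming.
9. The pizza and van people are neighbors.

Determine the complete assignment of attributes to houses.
Solution:

House | Music | Food | Sport | Vehicle
--------------------------------------
  1   | pop | tacos | golf | coupe
  2   | rock | pizza | soccer | sedan
  3   | classical | sushi | tennis | van
  4   | jazz | pasta | swimming | truck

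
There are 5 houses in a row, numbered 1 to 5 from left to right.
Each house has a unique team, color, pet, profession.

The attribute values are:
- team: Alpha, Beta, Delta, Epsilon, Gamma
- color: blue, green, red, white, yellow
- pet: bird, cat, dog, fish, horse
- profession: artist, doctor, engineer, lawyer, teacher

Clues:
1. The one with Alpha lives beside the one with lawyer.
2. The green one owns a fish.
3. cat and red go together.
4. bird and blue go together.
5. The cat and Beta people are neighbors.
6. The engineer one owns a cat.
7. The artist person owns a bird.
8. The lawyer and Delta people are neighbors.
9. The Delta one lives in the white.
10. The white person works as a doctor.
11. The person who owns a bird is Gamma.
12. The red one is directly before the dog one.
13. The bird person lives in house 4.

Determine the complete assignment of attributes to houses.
Solution:

House | Team | Color | Pet | Profession
---------------------------------------
  1   | Alpha | red | cat | engineer
  2   | Beta | yellow | dog | lawyer
  3   | Delta | white | horse | doctor
  4   | Gamma | blue | bird | artist
  5   | Epsilon | green | fish | teacher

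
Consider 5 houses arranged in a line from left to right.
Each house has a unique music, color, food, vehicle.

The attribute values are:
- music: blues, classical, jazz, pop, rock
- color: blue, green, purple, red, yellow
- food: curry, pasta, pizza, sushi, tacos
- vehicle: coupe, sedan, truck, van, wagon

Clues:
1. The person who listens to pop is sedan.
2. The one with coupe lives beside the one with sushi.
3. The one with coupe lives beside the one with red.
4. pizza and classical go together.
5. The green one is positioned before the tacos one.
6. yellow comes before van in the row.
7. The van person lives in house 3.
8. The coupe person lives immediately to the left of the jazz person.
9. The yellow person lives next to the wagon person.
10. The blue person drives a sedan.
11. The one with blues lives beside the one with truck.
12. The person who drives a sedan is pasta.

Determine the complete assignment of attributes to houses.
Solution:

House | Music | Color | Food | Vehicle
--------------------------------------
  1   | classical | yellow | pizza | coupe
  2   | jazz | red | sushi | wagon
  3   | blues | green | curry | van
  4   | rock | purple | tacos | truck
  5   | pop | blue | pasta | sedan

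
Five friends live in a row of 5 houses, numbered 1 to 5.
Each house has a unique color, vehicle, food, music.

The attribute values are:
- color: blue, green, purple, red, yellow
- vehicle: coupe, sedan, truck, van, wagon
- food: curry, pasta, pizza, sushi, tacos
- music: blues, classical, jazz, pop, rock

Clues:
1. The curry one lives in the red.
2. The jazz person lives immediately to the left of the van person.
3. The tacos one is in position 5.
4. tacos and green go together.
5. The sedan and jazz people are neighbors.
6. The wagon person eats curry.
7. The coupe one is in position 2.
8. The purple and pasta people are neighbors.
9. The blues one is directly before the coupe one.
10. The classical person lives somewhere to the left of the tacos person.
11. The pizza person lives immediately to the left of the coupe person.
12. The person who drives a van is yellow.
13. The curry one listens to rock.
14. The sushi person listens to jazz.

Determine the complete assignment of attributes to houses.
Solution:

House | Color | Vehicle | Food | Music
--------------------------------------
  1   | blue | sedan | pizza | blues
  2   | purple | coupe | sushi | jazz
  3   | yellow | van | pasta | classical
  4   | red | wagon | curry | rock
  5   | green | truck | tacos | pop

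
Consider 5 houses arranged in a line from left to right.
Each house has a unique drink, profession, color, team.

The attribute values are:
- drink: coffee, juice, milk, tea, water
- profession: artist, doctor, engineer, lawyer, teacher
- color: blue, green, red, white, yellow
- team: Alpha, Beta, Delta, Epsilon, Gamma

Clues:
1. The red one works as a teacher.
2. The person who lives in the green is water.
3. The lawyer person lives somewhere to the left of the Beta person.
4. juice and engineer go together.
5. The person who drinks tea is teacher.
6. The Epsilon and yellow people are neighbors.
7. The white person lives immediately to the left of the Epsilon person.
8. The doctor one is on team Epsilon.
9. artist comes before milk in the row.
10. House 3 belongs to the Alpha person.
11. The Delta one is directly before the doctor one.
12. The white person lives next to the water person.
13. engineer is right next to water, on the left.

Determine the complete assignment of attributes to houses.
Solution:

House | Drink | Profession | Color | Team
-----------------------------------------
  1   | juice | engineer | white | Delta
  2   | water | doctor | green | Epsilon
  3   | coffee | artist | yellow | Alpha
  4   | milk | lawyer | blue | Gamma
  5   | tea | teacher | red | Beta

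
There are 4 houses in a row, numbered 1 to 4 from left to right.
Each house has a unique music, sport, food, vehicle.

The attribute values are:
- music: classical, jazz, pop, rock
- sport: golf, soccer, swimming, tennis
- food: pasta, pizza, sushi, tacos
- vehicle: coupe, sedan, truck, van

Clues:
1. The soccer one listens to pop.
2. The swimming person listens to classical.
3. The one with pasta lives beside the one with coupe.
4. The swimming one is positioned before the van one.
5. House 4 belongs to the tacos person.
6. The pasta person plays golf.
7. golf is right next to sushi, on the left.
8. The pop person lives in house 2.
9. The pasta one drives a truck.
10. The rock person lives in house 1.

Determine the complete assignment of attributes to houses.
Solution:

House | Music | Sport | Food | Vehicle
--------------------------------------
  1   | rock | golf | pasta | truck
  2   | pop | soccer | sushi | coupe
  3   | classical | swimming | pizza | sedan
  4   | jazz | tennis | tacos | van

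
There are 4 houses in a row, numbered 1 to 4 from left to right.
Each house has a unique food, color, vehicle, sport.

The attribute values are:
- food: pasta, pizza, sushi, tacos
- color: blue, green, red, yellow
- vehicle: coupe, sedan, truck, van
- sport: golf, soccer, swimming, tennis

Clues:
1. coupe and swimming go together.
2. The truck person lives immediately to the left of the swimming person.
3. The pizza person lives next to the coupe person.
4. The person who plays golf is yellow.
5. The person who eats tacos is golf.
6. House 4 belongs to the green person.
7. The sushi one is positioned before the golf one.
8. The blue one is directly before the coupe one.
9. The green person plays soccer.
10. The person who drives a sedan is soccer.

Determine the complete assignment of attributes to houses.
Solution:

House | Food | Color | Vehicle | Sport
--------------------------------------
  1   | pizza | blue | truck | tennis
  2   | sushi | red | coupe | swimming
  3   | tacos | yellow | van | golf
  4   | pasta | green | sedan | soccer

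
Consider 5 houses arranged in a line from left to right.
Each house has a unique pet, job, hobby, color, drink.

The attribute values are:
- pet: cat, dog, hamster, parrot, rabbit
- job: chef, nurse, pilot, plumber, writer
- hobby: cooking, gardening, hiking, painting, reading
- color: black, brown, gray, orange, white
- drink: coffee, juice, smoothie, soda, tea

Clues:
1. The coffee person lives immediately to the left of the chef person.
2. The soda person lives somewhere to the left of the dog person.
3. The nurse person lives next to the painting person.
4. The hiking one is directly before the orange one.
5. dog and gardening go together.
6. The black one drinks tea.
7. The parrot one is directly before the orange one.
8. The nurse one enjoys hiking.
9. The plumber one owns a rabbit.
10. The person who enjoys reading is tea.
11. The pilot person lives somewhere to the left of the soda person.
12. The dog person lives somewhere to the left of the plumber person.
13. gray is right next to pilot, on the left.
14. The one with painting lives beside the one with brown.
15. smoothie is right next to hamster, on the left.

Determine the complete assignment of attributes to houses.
Solution:

House | Pet | Job | Hobby | Color | Drink
-----------------------------------------
  1   | parrot | nurse | hiking | gray | smoothie
  2   | hamster | pilot | painting | orange | coffee
  3   | cat | chef | cooking | brown | soda
  4   | dog | writer | gardening | white | juice
  5   | rabbit | plumber | reading | black | tea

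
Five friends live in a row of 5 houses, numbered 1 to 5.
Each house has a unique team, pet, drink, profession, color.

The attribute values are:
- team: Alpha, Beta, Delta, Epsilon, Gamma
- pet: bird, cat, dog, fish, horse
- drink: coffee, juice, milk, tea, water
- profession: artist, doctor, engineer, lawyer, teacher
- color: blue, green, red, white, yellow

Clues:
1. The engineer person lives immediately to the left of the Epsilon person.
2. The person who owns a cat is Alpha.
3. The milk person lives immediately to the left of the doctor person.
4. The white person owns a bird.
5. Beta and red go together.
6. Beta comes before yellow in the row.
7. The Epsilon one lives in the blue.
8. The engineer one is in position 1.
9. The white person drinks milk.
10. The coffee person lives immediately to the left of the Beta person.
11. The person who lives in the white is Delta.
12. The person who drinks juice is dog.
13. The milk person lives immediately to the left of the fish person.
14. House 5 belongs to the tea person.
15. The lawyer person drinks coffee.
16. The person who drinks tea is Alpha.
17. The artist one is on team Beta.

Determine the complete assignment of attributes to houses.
Solution:

House | Team | Pet | Drink | Profession | Color
-----------------------------------------------
  1   | Delta | bird | milk | engineer | white
  2   | Epsilon | fish | water | doctor | blue
  3   | Gamma | horse | coffee | lawyer | green
  4   | Beta | dog | juice | artist | red
  5   | Alpha | cat | tea | teacher | yellow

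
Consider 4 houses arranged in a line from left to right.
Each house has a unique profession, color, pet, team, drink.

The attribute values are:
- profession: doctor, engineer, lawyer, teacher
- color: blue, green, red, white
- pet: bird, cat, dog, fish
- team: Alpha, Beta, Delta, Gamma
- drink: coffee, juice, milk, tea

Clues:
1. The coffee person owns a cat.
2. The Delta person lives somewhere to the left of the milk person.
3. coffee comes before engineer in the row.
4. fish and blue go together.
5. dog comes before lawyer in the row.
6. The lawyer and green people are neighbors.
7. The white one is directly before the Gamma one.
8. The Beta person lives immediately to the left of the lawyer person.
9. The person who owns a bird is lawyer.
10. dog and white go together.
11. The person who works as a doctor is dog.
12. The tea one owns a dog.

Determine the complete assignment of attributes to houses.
Solution:

House | Profession | Color | Pet | Team | Drink
-----------------------------------------------
  1   | doctor | white | dog | Beta | tea
  2   | lawyer | red | bird | Gamma | juice
  3   | teacher | green | cat | Delta | coffee
  4   | engineer | blue | fish | Alpha | milk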